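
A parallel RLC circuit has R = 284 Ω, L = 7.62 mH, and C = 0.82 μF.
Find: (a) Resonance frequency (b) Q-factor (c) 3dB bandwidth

Step 1 — Resonance: ω₀ = 1/√(LC) = 1/√(0.00762·8.2e-07) = 1.265e+04 rad/s.
Step 2 — f₀ = ω₀/(2π) = 2013 Hz.
Step 3 — Parallel Q: Q = R/(ω₀L) = 284/(1.265e+04·0.00762) = 2.946.
Step 4 — Bandwidth: Δω = ω₀/Q = 4294 rad/s; BW = Δω/(2π) = 683.4 Hz.

(a) f₀ = 2013 Hz  (b) Q = 2.946  (c) BW = 683.4 Hz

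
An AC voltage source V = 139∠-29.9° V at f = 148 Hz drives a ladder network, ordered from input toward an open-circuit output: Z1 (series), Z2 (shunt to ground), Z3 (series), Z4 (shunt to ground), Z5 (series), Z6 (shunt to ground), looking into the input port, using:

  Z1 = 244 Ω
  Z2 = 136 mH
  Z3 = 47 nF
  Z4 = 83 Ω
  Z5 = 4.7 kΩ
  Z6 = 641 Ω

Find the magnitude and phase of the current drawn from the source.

Step 1 — Angular frequency: ω = 2π·f = 2π·148 = 929.9 rad/s.
Step 2 — Component impedances:
  Z1: Z = R = 244 Ω
  Z2: Z = jωL = j·929.9·0.136 = 0 + j126.5 Ω
  Z3: Z = 1/(jωC) = -j/(ω·C) = 0 - j2.288e+04 Ω
  Z4: Z = R = 83 Ω
  Z5: Z = R = 4700 Ω
  Z6: Z = R = 641 Ω
Step 3 — Ladder network (open output): work backward from the far end, alternating series and parallel combinations. Z_in = 244 + j127.2 Ω = 275.2∠27.5° Ω.
Step 4 — Source phasor: V = 139∠-29.9° V = 120.5 - j69.29 V.
Step 5 — Ohm's law: I = V / Z_total = (120.5 - j69.29) / (244 + j127.2) = 0.272 - j0.4257 A.
Step 6 — Convert to polar: |I| = 0.5052 A, ∠I = -57.4°.

I = 0.5052∠-57.4° A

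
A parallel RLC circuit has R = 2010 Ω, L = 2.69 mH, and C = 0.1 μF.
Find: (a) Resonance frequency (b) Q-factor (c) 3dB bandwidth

Step 1 — Resonance: ω₀ = 1/√(LC) = 1/√(0.00269·1e-07) = 6.097e+04 rad/s.
Step 2 — f₀ = ω₀/(2π) = 9704 Hz.
Step 3 — Parallel Q: Q = R/(ω₀L) = 2010/(6.097e+04·0.00269) = 12.26.
Step 4 — Bandwidth: Δω = ω₀/Q = 4975 rad/s; BW = Δω/(2π) = 791.8 Hz.

(a) f₀ = 9704 Hz  (b) Q = 12.26  (c) BW = 791.8 Hz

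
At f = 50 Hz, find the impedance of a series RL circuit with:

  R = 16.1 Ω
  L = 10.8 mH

Step 1 — Angular frequency: ω = 2π·f = 2π·50 = 314.2 rad/s.
Step 2 — Component impedances:
  R: Z = R = 16.1 Ω
  L: Z = jωL = j·314.2·0.0108 = 0 + j3.393 Ω
Step 3 — Series combination: Z_total = R + L = 16.1 + j3.393 Ω = 16.45∠11.9° Ω.

Z = 16.1 + j3.393 Ω = 16.45∠11.9° Ω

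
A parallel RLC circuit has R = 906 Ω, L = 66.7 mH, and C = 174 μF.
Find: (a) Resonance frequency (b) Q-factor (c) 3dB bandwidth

Step 1 — Resonance: ω₀ = 1/√(LC) = 1/√(0.0667·0.000174) = 293.5 rad/s.
Step 2 — f₀ = ω₀/(2π) = 46.72 Hz.
Step 3 — Parallel Q: Q = R/(ω₀L) = 906/(293.5·0.0667) = 46.27.
Step 4 — Bandwidth: Δω = ω₀/Q = 6.343 rad/s; BW = Δω/(2π) = 1.01 Hz.

(a) f₀ = 46.72 Hz  (b) Q = 46.27  (c) BW = 1.01 Hz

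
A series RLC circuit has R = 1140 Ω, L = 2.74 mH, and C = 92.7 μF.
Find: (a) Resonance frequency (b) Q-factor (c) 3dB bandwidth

Step 1 — Resonance: ω₀ = 1/√(LC) = 1/√(0.00274·9.27e-05) = 1984 rad/s.
Step 2 — f₀ = ω₀/(2π) = 315.8 Hz.
Step 3 — Series Q: Q = ω₀L/R = 1984·0.00274/1140 = 0.004769.
Step 4 — Bandwidth: Δω = ω₀/Q = 4.161e+05 rad/s; BW = Δω/(2π) = 6.622e+04 Hz.

(a) f₀ = 315.8 Hz  (b) Q = 0.004769  (c) BW = 6.622e+04 Hz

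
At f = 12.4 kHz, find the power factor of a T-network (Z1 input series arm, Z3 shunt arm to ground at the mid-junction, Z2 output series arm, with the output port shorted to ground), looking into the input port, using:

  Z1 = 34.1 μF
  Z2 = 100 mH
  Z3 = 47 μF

Step 1 — Angular frequency: ω = 2π·f = 2π·1.24e+04 = 7.791e+04 rad/s.
Step 2 — Component impedances:
  Z1: Z = 1/(jωC) = -j/(ω·C) = 0 - j0.3764 Ω
  Z2: Z = jωL = j·7.791e+04·0.1 = 0 + j7791 Ω
  Z3: Z = 1/(jωC) = -j/(ω·C) = 0 - j0.2731 Ω
Step 3 — With the output port shorted to ground, the output series arm Z2 runs from the junction to ground; the shunt arm Z3 also runs from the junction to ground. They appear in parallel: Z3 || Z2 = 0 - j0.2731 Ω.
Step 4 — Series with input arm Z1: Z_in = Z1 + (Z3 || Z2) = 0 - j0.6495 Ω = 0.6495∠-90.0° Ω.
Step 5 — Power factor: PF = cos(φ) = Re(Z)/|Z| = 0/0.6495 = 0.
Step 6 — Type: Im(Z) = -0.6495 ⇒ leading (phase φ = -90.0°).

PF = 0 (leading, φ = -90.0°)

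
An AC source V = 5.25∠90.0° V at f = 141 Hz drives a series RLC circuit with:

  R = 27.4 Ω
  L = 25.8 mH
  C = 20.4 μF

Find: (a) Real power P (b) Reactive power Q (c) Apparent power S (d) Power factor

Step 1 — Angular frequency: ω = 2π·f = 2π·141 = 885.9 rad/s.
Step 2 — Component impedances:
  R: Z = R = 27.4 Ω
  L: Z = jωL = j·885.9·0.0258 = 0 + j22.86 Ω
  C: Z = 1/(jωC) = -j/(ω·C) = 0 - j55.33 Ω
Step 3 — Series combination: Z_total = R + L + C = 27.4 - j32.47 Ω = 42.49∠-49.8° Ω.
Step 4 — Source phasor: V = 5.25∠90.0° V = 0 + j5.25 V.
Step 5 — Current: I = V / Z = -0.09444 + j0.07968 A = 0.1236∠139.8° A.
Step 6 — Complex power: S = V·I* = 0.4183 - j0.4958 VA.
Step 7 — Real power: P = Re(S) = 0.4183 W.
Step 8 — Reactive power: Q = Im(S) = -0.4958 VAR.
Step 9 — Apparent power: |S| = 0.6487 VA.
Step 10 — Power factor: PF = P/|S| = 0.6449 (leading).

(a) P = 0.4183 W  (b) Q = -0.4958 VAR  (c) S = 0.6487 VA  (d) PF = 0.6449 (leading)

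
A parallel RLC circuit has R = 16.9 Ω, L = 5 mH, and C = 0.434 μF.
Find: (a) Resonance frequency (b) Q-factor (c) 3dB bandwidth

Step 1 — Resonance: ω₀ = 1/√(LC) = 1/√(0.005·4.34e-07) = 2.147e+04 rad/s.
Step 2 — f₀ = ω₀/(2π) = 3417 Hz.
Step 3 — Parallel Q: Q = R/(ω₀L) = 16.9/(2.147e+04·0.005) = 0.1575.
Step 4 — Bandwidth: Δω = ω₀/Q = 1.363e+05 rad/s; BW = Δω/(2π) = 2.17e+04 Hz.

(a) f₀ = 3417 Hz  (b) Q = 0.1575  (c) BW = 2.17e+04 Hz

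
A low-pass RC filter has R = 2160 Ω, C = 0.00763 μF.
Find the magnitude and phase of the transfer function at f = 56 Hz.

Step 1 — Angular frequency: ω = 2π·56 = 351.9 rad/s.
Step 2 — Transfer function: H(jω) = 1/(1 + jωRC).
Step 3 — Denominator: 1 + jωRC = 1 + j·351.9·2160·7.63e-09 = 1 + j0.005799.
Step 4 — H = 1 - j0.005799.
Step 5 — Magnitude: |H| = 1 (-0.0 dB); phase: φ = -0.3°.

|H| = 1 (-0.0 dB), φ = -0.3°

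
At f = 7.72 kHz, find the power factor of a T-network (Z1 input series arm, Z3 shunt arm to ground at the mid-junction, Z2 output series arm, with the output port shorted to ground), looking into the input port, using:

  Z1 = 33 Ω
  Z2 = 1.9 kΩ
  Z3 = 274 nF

Step 1 — Angular frequency: ω = 2π·f = 2π·7720 = 4.851e+04 rad/s.
Step 2 — Component impedances:
  Z1: Z = R = 33 Ω
  Z2: Z = R = 1900 Ω
  Z3: Z = 1/(jωC) = -j/(ω·C) = 0 - j75.24 Ω
Step 3 — With the output port shorted to ground, the output series arm Z2 runs from the junction to ground; the shunt arm Z3 also runs from the junction to ground. They appear in parallel: Z3 || Z2 = 2.975 - j75.12 Ω.
Step 4 — Series with input arm Z1: Z_in = Z1 + (Z3 || Z2) = 35.97 - j75.12 Ω = 83.29∠-64.4° Ω.
Step 5 — Power factor: PF = cos(φ) = Re(Z)/|Z| = 35.97/83.29 = 0.4319.
Step 6 — Type: Im(Z) = -75.12 ⇒ leading (phase φ = -64.4°).

PF = 0.4319 (leading, φ = -64.4°)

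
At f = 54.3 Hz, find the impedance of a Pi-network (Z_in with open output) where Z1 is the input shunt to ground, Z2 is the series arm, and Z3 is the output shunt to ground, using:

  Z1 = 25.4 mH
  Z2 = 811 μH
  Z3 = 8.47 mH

Step 1 — Angular frequency: ω = 2π·f = 2π·54.3 = 341.2 rad/s.
Step 2 — Component impedances:
  Z1: Z = jωL = j·341.2·0.0254 = 0 + j8.666 Ω
  Z2: Z = jωL = j·341.2·0.000811 = 0 + j0.2767 Ω
  Z3: Z = jωL = j·341.2·0.00847 = 0 + j2.89 Ω
Step 3 — With open output, the series arm Z2 and the output shunt Z3 appear in series to ground: Z2 + Z3 = 0 + j3.166 Ω.
Step 4 — Parallel with input shunt Z1: Z_in = Z1 || (Z2 + Z3) = 0 + j2.319 Ω = 2.319∠90.0° Ω.

Z = 0 + j2.319 Ω = 2.319∠90.0° Ω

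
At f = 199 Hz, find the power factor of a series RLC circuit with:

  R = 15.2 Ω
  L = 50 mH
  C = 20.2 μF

Step 1 — Angular frequency: ω = 2π·f = 2π·199 = 1250 rad/s.
Step 2 — Component impedances:
  R: Z = R = 15.2 Ω
  L: Z = jωL = j·1250·0.05 = 0 + j62.52 Ω
  C: Z = 1/(jωC) = -j/(ω·C) = 0 - j39.59 Ω
Step 3 — Series combination: Z_total = R + L + C = 15.2 + j22.92 Ω = 27.51∠56.5° Ω.
Step 4 — Power factor: PF = cos(φ) = Re(Z)/|Z| = 15.2/27.506 = 0.5526.
Step 5 — Type: Im(Z) = 22.92 ⇒ lagging (phase φ = 56.5°).

PF = 0.5526 (lagging, φ = 56.5°)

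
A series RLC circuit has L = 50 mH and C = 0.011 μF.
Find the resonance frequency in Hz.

Step 1 — Resonance condition Im(Z)=0 gives ω₀ = 1/√(LC).
Step 2 — ω₀ = 1/√(0.05·1.1e-08) = 4.264e+04 rad/s.
Step 3 — f₀ = ω₀/(2π) = 6786 Hz.

f₀ = 6786 Hz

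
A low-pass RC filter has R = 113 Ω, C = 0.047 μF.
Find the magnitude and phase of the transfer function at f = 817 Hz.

Step 1 — Angular frequency: ω = 2π·817 = 5133 rad/s.
Step 2 — Transfer function: H(jω) = 1/(1 + jωRC).
Step 3 — Denominator: 1 + jωRC = 1 + j·5133·113·4.7e-08 = 1 + j0.02726.
Step 4 — H = 0.9993 - j0.02724.
Step 5 — Magnitude: |H| = 0.9996 (-0.0 dB); phase: φ = -1.6°.

|H| = 0.9996 (-0.0 dB), φ = -1.6°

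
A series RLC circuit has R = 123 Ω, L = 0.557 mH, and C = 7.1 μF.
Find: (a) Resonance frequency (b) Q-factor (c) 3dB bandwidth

Step 1 — Resonance: ω₀ = 1/√(LC) = 1/√(0.000557·7.1e-06) = 1.59e+04 rad/s.
Step 2 — f₀ = ω₀/(2π) = 2531 Hz.
Step 3 — Series Q: Q = ω₀L/R = 1.59e+04·0.000557/123 = 0.07201.
Step 4 — Bandwidth: Δω = ω₀/Q = 2.208e+05 rad/s; BW = Δω/(2π) = 3.515e+04 Hz.

(a) f₀ = 2531 Hz  (b) Q = 0.07201  (c) BW = 3.515e+04 Hz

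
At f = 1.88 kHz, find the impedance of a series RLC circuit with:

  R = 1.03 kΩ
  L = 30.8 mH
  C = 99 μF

Step 1 — Angular frequency: ω = 2π·f = 2π·1880 = 1.181e+04 rad/s.
Step 2 — Component impedances:
  R: Z = R = 1030 Ω
  L: Z = jωL = j·1.181e+04·0.0308 = 0 + j363.8 Ω
  C: Z = 1/(jωC) = -j/(ω·C) = 0 - j0.8551 Ω
Step 3 — Series combination: Z_total = R + L + C = 1030 + j363 Ω = 1092∠19.4° Ω.

Z = 1030 + j363 Ω = 1092∠19.4° Ω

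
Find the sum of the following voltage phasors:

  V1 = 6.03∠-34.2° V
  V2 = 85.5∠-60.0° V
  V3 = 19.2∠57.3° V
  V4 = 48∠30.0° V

Step 1 — Convert each phasor to rectangular form:
  V1 = 6.03·(cos(-34.2°) + j·sin(-34.2°)) = 4.987 - j3.389 V
  V2 = 85.5·(cos(-60.0°) + j·sin(-60.0°)) = 42.75 - j74.05 V
  V3 = 19.2·(cos(57.3°) + j·sin(57.3°)) = 10.37 + j16.16 V
  V4 = 48·(cos(30.0°) + j·sin(30.0°)) = 41.57 + j24 V
Step 2 — Sum components: V_total = 99.68 - j37.28 V.
Step 3 — Convert to polar: |V_total| = 106.4 V, ∠V_total = -20.5°.

V_total = 106.4∠-20.5° V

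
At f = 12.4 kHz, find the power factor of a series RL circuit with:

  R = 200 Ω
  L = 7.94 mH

Step 1 — Angular frequency: ω = 2π·f = 2π·1.24e+04 = 7.791e+04 rad/s.
Step 2 — Component impedances:
  R: Z = R = 200 Ω
  L: Z = jωL = j·7.791e+04·0.00794 = 0 + j618.6 Ω
Step 3 — Series combination: Z_total = R + L = 200 + j618.6 Ω = 650.1∠72.1° Ω.
Step 4 — Power factor: PF = cos(φ) = Re(Z)/|Z| = 200/650.1 = 0.3076.
Step 5 — Type: Im(Z) = 618.6 ⇒ lagging (phase φ = 72.1°).

PF = 0.3076 (lagging, φ = 72.1°)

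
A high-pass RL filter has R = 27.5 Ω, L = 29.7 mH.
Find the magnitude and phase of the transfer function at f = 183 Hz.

Step 1 — Angular frequency: ω = 2π·183 = 1150 rad/s.
Step 2 — Transfer function: H(jω) = jωL/(R + jωL).
Step 3 — Numerator jωL = j·34.15; denominator R + jωL = 27.5 + j34.15.
Step 4 — H = 0.6066 + j0.4885.
Step 5 — Magnitude: |H| = 0.7789 (-2.2 dB); phase: φ = 38.8°.

|H| = 0.7789 (-2.2 dB), φ = 38.8°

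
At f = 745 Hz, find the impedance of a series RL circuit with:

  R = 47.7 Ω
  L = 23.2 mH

Step 1 — Angular frequency: ω = 2π·f = 2π·745 = 4681 rad/s.
Step 2 — Component impedances:
  R: Z = R = 47.7 Ω
  L: Z = jωL = j·4681·0.0232 = 0 + j108.6 Ω
Step 3 — Series combination: Z_total = R + L = 47.7 + j108.6 Ω = 118.6∠66.3° Ω.

Z = 47.7 + j108.6 Ω = 118.6∠66.3° Ω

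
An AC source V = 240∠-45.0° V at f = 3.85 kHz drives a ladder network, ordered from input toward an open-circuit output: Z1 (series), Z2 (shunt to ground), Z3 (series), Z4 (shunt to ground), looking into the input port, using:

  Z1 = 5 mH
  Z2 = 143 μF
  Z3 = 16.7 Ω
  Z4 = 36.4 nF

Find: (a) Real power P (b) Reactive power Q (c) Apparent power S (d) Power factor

Step 1 — Angular frequency: ω = 2π·f = 2π·3850 = 2.419e+04 rad/s.
Step 2 — Component impedances:
  Z1: Z = jωL = j·2.419e+04·0.005 = 0 + j121 Ω
  Z2: Z = 1/(jωC) = -j/(ω·C) = 0 - j0.2891 Ω
  Z3: Z = R = 16.7 Ω
  Z4: Z = 1/(jωC) = -j/(ω·C) = 0 - j1136 Ω
Step 3 — Ladder network (open output): work backward from the far end, alternating series and parallel combinations. Z_in = 1.081e-06 + j120.7 Ω = 120.7∠90.0° Ω.
Step 4 — Source phasor: V = 240∠-45.0° V = 169.7 - j169.7 V.
Step 5 — Current: I = V / Z = -1.406 - j1.406 A = 1.989∠-135.0° A.
Step 6 — Complex power: S = V·I* = 4.278e-06 + j477.4 VA.
Step 7 — Real power: P = Re(S) = 4.278e-06 W.
Step 8 — Reactive power: Q = Im(S) = 477.4 VAR.
Step 9 — Apparent power: |S| = 477.4 VA.
Step 10 — Power factor: PF = P/|S| = 8.961e-09 (lagging).

(a) P = 4.278e-06 W  (b) Q = 477.4 VAR  (c) S = 477.4 VA  (d) PF = 8.961e-09 (lagging)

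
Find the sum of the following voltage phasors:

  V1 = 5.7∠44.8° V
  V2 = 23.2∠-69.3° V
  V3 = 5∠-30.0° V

Step 1 — Convert each phasor to rectangular form:
  V1 = 5.7·(cos(44.8°) + j·sin(44.8°)) = 4.045 + j4.016 V
  V2 = 23.2·(cos(-69.3°) + j·sin(-69.3°)) = 8.201 - j21.7 V
  V3 = 5·(cos(-30.0°) + j·sin(-30.0°)) = 4.33 - j2.5 V
Step 2 — Sum components: V_total = 16.58 - j20.19 V.
Step 3 — Convert to polar: |V_total| = 26.12 V, ∠V_total = -50.6°.

V_total = 26.12∠-50.6° V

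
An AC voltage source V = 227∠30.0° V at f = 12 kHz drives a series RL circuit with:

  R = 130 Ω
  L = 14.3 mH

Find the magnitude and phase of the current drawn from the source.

Step 1 — Angular frequency: ω = 2π·f = 2π·1.2e+04 = 7.54e+04 rad/s.
Step 2 — Component impedances:
  R: Z = R = 130 Ω
  L: Z = jωL = j·7.54e+04·0.0143 = 0 + j1078 Ω
Step 3 — Series combination: Z_total = R + L = 130 + j1078 Ω = 1086∠83.1° Ω.
Step 4 — Source phasor: V = 227∠30.0° V = 196.6 + j113.5 V.
Step 5 — Ohm's law: I = V / Z_total = (196.6 + j113.5) / (130 + j1078) = 0.1254 - j0.1672 A.
Step 6 — Convert to polar: |I| = 0.209 A, ∠I = -53.1°.

I = 0.209∠-53.1° A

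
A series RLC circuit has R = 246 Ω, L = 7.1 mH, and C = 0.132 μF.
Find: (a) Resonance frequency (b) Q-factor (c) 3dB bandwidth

Step 1 — Resonance: ω₀ = 1/√(LC) = 1/√(0.0071·1.32e-07) = 3.267e+04 rad/s.
Step 2 — f₀ = ω₀/(2π) = 5199 Hz.
Step 3 — Series Q: Q = ω₀L/R = 3.267e+04·0.0071/246 = 0.9428.
Step 4 — Bandwidth: Δω = ω₀/Q = 3.465e+04 rad/s; BW = Δω/(2π) = 5514 Hz.

(a) f₀ = 5199 Hz  (b) Q = 0.9428  (c) BW = 5514 Hz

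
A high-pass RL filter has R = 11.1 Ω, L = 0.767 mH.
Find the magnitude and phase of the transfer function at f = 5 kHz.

Step 1 — Angular frequency: ω = 2π·5000 = 3.142e+04 rad/s.
Step 2 — Transfer function: H(jω) = jωL/(R + jωL).
Step 3 — Numerator jωL = j·24.1; denominator R + jωL = 11.1 + j24.1.
Step 4 — H = 0.8249 + j0.38.
Step 5 — Magnitude: |H| = 0.9083 (-0.8 dB); phase: φ = 24.7°.

|H| = 0.9083 (-0.8 dB), φ = 24.7°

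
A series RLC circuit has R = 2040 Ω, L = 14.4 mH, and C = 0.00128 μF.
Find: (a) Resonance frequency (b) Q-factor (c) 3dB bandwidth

Step 1 — Resonance: ω₀ = 1/√(LC) = 1/√(0.0144·1.28e-09) = 2.329e+05 rad/s.
Step 2 — f₀ = ω₀/(2π) = 3.707e+04 Hz.
Step 3 — Series Q: Q = ω₀L/R = 2.329e+05·0.0144/2040 = 1.644.
Step 4 — Bandwidth: Δω = ω₀/Q = 1.417e+05 rad/s; BW = Δω/(2π) = 2.255e+04 Hz.

(a) f₀ = 3.707e+04 Hz  (b) Q = 1.644  (c) BW = 2.255e+04 Hz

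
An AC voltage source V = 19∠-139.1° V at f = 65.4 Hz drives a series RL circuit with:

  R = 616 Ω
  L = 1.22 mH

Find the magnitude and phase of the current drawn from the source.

Step 1 — Angular frequency: ω = 2π·f = 2π·65.4 = 410.9 rad/s.
Step 2 — Component impedances:
  R: Z = R = 616 Ω
  L: Z = jωL = j·410.9·0.00122 = 0 + j0.5013 Ω
Step 3 — Series combination: Z_total = R + L = 616 + j0.5013 Ω = 616∠0.0° Ω.
Step 4 — Source phasor: V = 19∠-139.1° V = -14.36 - j12.44 V.
Step 5 — Ohm's law: I = V / Z_total = (-14.36 - j12.44) / (616 + j0.5013) = -0.02333 - j0.02018 A.
Step 6 — Convert to polar: |I| = 0.03084 A, ∠I = -139.1°.

I = 0.03084∠-139.1° A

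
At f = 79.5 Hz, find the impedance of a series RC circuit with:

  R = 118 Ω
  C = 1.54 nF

Step 1 — Angular frequency: ω = 2π·f = 2π·79.5 = 499.5 rad/s.
Step 2 — Component impedances:
  R: Z = R = 118 Ω
  C: Z = 1/(jωC) = -j/(ω·C) = 0 - j1.3e+06 Ω
Step 3 — Series combination: Z_total = R + C = 118 - j1.3e+06 Ω = 1.3e+06∠-90.0° Ω.

Z = 118 - j1.3e+06 Ω = 1.3e+06∠-90.0° Ω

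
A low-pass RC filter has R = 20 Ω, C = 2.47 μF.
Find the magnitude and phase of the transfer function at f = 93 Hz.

Step 1 — Angular frequency: ω = 2π·93 = 584.3 rad/s.
Step 2 — Transfer function: H(jω) = 1/(1 + jωRC).
Step 3 — Denominator: 1 + jωRC = 1 + j·584.3·20·2.47e-06 = 1 + j0.02887.
Step 4 — H = 0.9992 - j0.02884.
Step 5 — Magnitude: |H| = 0.9996 (-0.0 dB); phase: φ = -1.7°.

|H| = 0.9996 (-0.0 dB), φ = -1.7°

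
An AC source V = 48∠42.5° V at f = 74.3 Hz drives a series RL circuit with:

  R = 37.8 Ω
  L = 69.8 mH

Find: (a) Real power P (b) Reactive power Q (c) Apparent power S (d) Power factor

Step 1 — Angular frequency: ω = 2π·f = 2π·74.3 = 466.8 rad/s.
Step 2 — Component impedances:
  R: Z = R = 37.8 Ω
  L: Z = jωL = j·466.8·0.0698 = 0 + j32.59 Ω
Step 3 — Series combination: Z_total = R + L = 37.8 + j32.59 Ω = 49.91∠40.8° Ω.
Step 4 — Source phasor: V = 48∠42.5° V = 35.39 + j32.43 V.
Step 5 — Current: I = V / Z = 0.9614 + j0.02915 A = 0.9618∠1.7° A.
Step 6 — Complex power: S = V·I* = 34.97 + j30.14 VA.
Step 7 — Real power: P = Re(S) = 34.97 W.
Step 8 — Reactive power: Q = Im(S) = 30.14 VAR.
Step 9 — Apparent power: |S| = 46.17 VA.
Step 10 — Power factor: PF = P/|S| = 0.7574 (lagging).

(a) P = 34.97 W  (b) Q = 30.14 VAR  (c) S = 46.17 VA  (d) PF = 0.7574 (lagging)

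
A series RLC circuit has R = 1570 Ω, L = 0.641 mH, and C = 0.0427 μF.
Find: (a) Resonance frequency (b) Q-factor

Step 1 — Resonance condition Im(Z)=0 gives ω₀ = 1/√(LC).
Step 2 — ω₀ = 1/√(0.000641·4.27e-08) = 1.911e+05 rad/s.
Step 3 — f₀ = ω₀/(2π) = 3.042e+04 Hz.
Step 4 — Series Q: Q = ω₀L/R = 1.911e+05·0.000641/1570 = 0.07804.

(a) f₀ = 3.042e+04 Hz  (b) Q = 0.07804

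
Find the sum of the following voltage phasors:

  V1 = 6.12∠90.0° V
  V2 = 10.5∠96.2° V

Step 1 — Convert each phasor to rectangular form:
  V1 = 6.12·(cos(90.0°) + j·sin(90.0°)) = 0 + j6.12 V
  V2 = 10.5·(cos(96.2°) + j·sin(96.2°)) = -1.134 + j10.44 V
Step 2 — Sum components: V_total = -1.134 + j16.56 V.
Step 3 — Convert to polar: |V_total| = 16.6 V, ∠V_total = 93.9°.

V_total = 16.6∠93.9° V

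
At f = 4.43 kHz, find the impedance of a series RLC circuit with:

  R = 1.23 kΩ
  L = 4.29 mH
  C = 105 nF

Step 1 — Angular frequency: ω = 2π·f = 2π·4430 = 2.783e+04 rad/s.
Step 2 — Component impedances:
  R: Z = R = 1230 Ω
  L: Z = jωL = j·2.783e+04·0.00429 = 0 + j119.4 Ω
  C: Z = 1/(jωC) = -j/(ω·C) = 0 - j342.2 Ω
Step 3 — Series combination: Z_total = R + L + C = 1230 - j222.7 Ω = 1250∠-10.3° Ω.

Z = 1230 - j222.7 Ω = 1250∠-10.3° Ω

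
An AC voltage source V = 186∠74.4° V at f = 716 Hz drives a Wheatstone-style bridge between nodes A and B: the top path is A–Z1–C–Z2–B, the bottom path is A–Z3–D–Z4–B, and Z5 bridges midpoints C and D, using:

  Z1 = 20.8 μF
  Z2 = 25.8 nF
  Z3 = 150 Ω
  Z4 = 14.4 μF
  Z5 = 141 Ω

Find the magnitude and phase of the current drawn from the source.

Step 1 — Angular frequency: ω = 2π·f = 2π·716 = 4499 rad/s.
Step 2 — Component impedances:
  Z1: Z = 1/(jωC) = -j/(ω·C) = 0 - j10.69 Ω
  Z2: Z = 1/(jωC) = -j/(ω·C) = 0 - j8616 Ω
  Z3: Z = R = 150 Ω
  Z4: Z = 1/(jωC) = -j/(ω·C) = 0 - j15.44 Ω
  Z5: Z = R = 141 Ω
Step 3 — Bridge requires nodal analysis (the Z5 bridge couples midpoints C and D, so the two paths cannot be reduced to a simple series/parallel combination). Setting node B to ground and injecting 1 A at node A, the 3-node admittance system at A, C, D solves to V_A = Z_AB = 72.56 - j18.86 Ω = 74.98∠-14.6° Ω.
Step 4 — Source phasor: V = 186∠74.4° V = 50.02 + j179.1 V.
Step 5 — Ohm's law: I = V / Z_total = (50.02 + j179.1) / (72.56 - j18.86) = 0.04458 + j2.48 A.
Step 6 — Convert to polar: |I| = 2.481 A, ∠I = 89.0°.

I = 2.481∠89.0° A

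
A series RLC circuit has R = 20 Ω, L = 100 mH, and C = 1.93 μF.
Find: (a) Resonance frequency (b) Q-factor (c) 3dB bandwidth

Step 1 — Resonance condition Im(Z)=0 gives ω₀ = 1/√(LC).
Step 2 — ω₀ = 1/√(0.1·1.93e-06) = 2276 rad/s.
Step 3 — f₀ = ω₀/(2π) = 362.3 Hz.
Step 4 — Series Q: Q = ω₀L/R = 2276·0.1/20 = 11.38.
Step 5 — 3dB bandwidth: Δω = ω₀/Q = 200 rad/s; BW = Δω/(2π) = 31.83 Hz.

(a) f₀ = 362.3 Hz  (b) Q = 11.38  (c) BW = 31.83 Hz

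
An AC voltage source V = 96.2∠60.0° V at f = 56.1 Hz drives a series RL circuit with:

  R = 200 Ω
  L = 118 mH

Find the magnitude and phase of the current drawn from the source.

Step 1 — Angular frequency: ω = 2π·f = 2π·56.1 = 352.5 rad/s.
Step 2 — Component impedances:
  R: Z = R = 200 Ω
  L: Z = jωL = j·352.5·0.118 = 0 + j41.59 Ω
Step 3 — Series combination: Z_total = R + L = 200 + j41.59 Ω = 204.3∠11.7° Ω.
Step 4 — Source phasor: V = 96.2∠60.0° V = 48.1 + j83.31 V.
Step 5 — Ohm's law: I = V / Z_total = (48.1 + j83.31) / (200 + j41.59) = 0.3136 + j0.3513 A.
Step 6 — Convert to polar: |I| = 0.4709 A, ∠I = 48.3°.

I = 0.4709∠48.3° A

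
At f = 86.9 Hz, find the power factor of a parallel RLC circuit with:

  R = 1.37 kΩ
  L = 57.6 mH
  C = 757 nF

Step 1 — Angular frequency: ω = 2π·f = 2π·86.9 = 546 rad/s.
Step 2 — Component impedances:
  R: Z = R = 1370 Ω
  L: Z = jωL = j·546·0.0576 = 0 + j31.45 Ω
  C: Z = 1/(jωC) = -j/(ω·C) = 0 - j2419 Ω
Step 3 — Parallel combination: 1/Z_total = 1/R + 1/L + 1/C; Z_total = 0.7407 + j31.85 Ω = 31.86∠88.7° Ω.
Step 4 — Power factor: PF = cos(φ) = Re(Z)/|Z| = 0.7407/31.86 = 0.02325.
Step 5 — Type: Im(Z) = 31.85 ⇒ lagging (phase φ = 88.7°).

PF = 0.02325 (lagging, φ = 88.7°)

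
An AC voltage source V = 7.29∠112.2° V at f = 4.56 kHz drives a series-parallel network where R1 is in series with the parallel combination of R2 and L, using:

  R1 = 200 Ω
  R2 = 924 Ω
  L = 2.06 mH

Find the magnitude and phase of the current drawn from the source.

Step 1 — Angular frequency: ω = 2π·f = 2π·4560 = 2.865e+04 rad/s.
Step 2 — Component impedances:
  R1: Z = R = 200 Ω
  R2: Z = R = 924 Ω
  L: Z = jωL = j·2.865e+04·0.00206 = 0 + j59.02 Ω
Step 3 — Parallel branch: R2 || L = 1/(1/R2 + 1/L) = 3.755 + j58.78 Ω.
Step 4 — Series with R1: Z_total = R1 + (R2 || L) = 203.8 + j58.78 Ω = 212.1∠16.1° Ω.
Step 5 — Source phasor: V = 7.29∠112.2° V = -2.754 + j6.75 V.
Step 6 — Ohm's law: I = V / Z_total = (-2.754 + j6.75) / (203.8 + j58.78) = -0.003657 + j0.03418 A.
Step 7 — Convert to polar: |I| = 0.03438 A, ∠I = 96.1°.

I = 0.03438∠96.1° A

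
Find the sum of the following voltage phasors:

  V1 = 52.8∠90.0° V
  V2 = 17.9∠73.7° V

Step 1 — Convert each phasor to rectangular form:
  V1 = 52.8·(cos(90.0°) + j·sin(90.0°)) = 0 + j52.8 V
  V2 = 17.9·(cos(73.7°) + j·sin(73.7°)) = 5.024 + j17.18 V
Step 2 — Sum components: V_total = 5.024 + j69.98 V.
Step 3 — Convert to polar: |V_total| = 70.16 V, ∠V_total = 85.9°.

V_total = 70.16∠85.9° V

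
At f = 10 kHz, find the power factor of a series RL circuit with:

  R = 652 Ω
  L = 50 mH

Step 1 — Angular frequency: ω = 2π·f = 2π·1e+04 = 6.283e+04 rad/s.
Step 2 — Component impedances:
  R: Z = R = 652 Ω
  L: Z = jωL = j·6.283e+04·0.05 = 0 + j3142 Ω
Step 3 — Series combination: Z_total = R + L = 652 + j3142 Ω = 3209∠78.3° Ω.
Step 4 — Power factor: PF = cos(φ) = Re(Z)/|Z| = 652/3209 = 0.2032.
Step 5 — Type: Im(Z) = 3142 ⇒ lagging (phase φ = 78.3°).

PF = 0.2032 (lagging, φ = 78.3°)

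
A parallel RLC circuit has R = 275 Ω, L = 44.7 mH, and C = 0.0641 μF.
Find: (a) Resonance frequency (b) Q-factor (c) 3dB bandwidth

Step 1 — Resonance: ω₀ = 1/√(LC) = 1/√(0.0447·6.41e-08) = 1.868e+04 rad/s.
Step 2 — f₀ = ω₀/(2π) = 2973 Hz.
Step 3 — Parallel Q: Q = R/(ω₀L) = 275/(1.868e+04·0.0447) = 0.3293.
Step 4 — Bandwidth: Δω = ω₀/Q = 5.673e+04 rad/s; BW = Δω/(2π) = 9029 Hz.

(a) f₀ = 2973 Hz  (b) Q = 0.3293  (c) BW = 9029 Hz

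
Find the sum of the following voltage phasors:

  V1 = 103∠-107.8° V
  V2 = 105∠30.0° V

Step 1 — Convert each phasor to rectangular form:
  V1 = 103·(cos(-107.8°) + j·sin(-107.8°)) = -31.49 - j98.07 V
  V2 = 105·(cos(30.0°) + j·sin(30.0°)) = 90.93 + j52.5 V
Step 2 — Sum components: V_total = 59.45 - j45.57 V.
Step 3 — Convert to polar: |V_total| = 74.9 V, ∠V_total = -37.5°.

V_total = 74.9∠-37.5° V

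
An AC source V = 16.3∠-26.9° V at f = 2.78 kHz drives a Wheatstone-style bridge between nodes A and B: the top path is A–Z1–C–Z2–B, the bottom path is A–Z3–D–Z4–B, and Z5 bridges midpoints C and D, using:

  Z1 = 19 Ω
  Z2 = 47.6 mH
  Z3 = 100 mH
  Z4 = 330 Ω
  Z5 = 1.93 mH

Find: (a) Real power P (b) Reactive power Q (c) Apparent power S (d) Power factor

Step 1 — Angular frequency: ω = 2π·f = 2π·2780 = 1.747e+04 rad/s.
Step 2 — Component impedances:
  Z1: Z = R = 19 Ω
  Z2: Z = jωL = j·1.747e+04·0.0476 = 0 + j831.4 Ω
  Z3: Z = jωL = j·1.747e+04·0.1 = 0 + j1747 Ω
  Z4: Z = R = 330 Ω
  Z5: Z = jωL = j·1.747e+04·0.00193 = 0 + j33.71 Ω
Step 3 — Bridge requires nodal analysis (the Z5 bridge couples midpoints C and D, so the two paths cannot be reduced to a simple series/parallel combination). Setting node B to ground and injecting 1 A at node A, the 3-node admittance system at A, C, D solves to V_A = Z_AB = 284.8 + j133.5 Ω = 314.5∠25.1° Ω.
Step 4 — Source phasor: V = 16.3∠-26.9° V = 14.54 - j7.375 V.
Step 5 — Current: I = V / Z = 0.0319 - j0.04084 A = 0.05182∠-52.0° A.
Step 6 — Complex power: S = V·I* = 0.7649 + j0.3584 VA.
Step 7 — Real power: P = Re(S) = 0.7649 W.
Step 8 — Reactive power: Q = Im(S) = 0.3584 VAR.
Step 9 — Apparent power: |S| = 0.8447 VA.
Step 10 — Power factor: PF = P/|S| = 0.9055 (lagging).

(a) P = 0.7649 W  (b) Q = 0.3584 VAR  (c) S = 0.8447 VA  (d) PF = 0.9055 (lagging)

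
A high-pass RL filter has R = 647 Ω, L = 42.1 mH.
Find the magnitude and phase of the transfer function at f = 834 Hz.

Step 1 — Angular frequency: ω = 2π·834 = 5240 rad/s.
Step 2 — Transfer function: H(jω) = jωL/(R + jωL).
Step 3 — Numerator jωL = j·220.6; denominator R + jωL = 647 + j220.6.
Step 4 — H = 0.1042 + j0.3055.
Step 5 — Magnitude: |H| = 0.3227 (-9.8 dB); phase: φ = 71.2°.

|H| = 0.3227 (-9.8 dB), φ = 71.2°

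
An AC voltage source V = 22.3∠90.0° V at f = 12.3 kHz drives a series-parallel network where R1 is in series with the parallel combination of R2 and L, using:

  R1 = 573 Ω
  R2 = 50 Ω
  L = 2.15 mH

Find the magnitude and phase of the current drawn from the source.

Step 1 — Angular frequency: ω = 2π·f = 2π·1.23e+04 = 7.728e+04 rad/s.
Step 2 — Component impedances:
  R1: Z = R = 573 Ω
  R2: Z = R = 50 Ω
  L: Z = jωL = j·7.728e+04·0.00215 = 0 + j166.2 Ω
Step 3 — Parallel branch: R2 || L = 1/(1/R2 + 1/L) = 45.85 + j13.8 Ω.
Step 4 — Series with R1: Z_total = R1 + (R2 || L) = 618.8 + j13.8 Ω = 619∠1.3° Ω.
Step 5 — Source phasor: V = 22.3∠90.0° V = 0 + j22.3 V.
Step 6 — Ohm's law: I = V / Z_total = (0 + j22.3) / (618.8 + j13.8) = 0.000803 + j0.03602 A.
Step 7 — Convert to polar: |I| = 0.03603 A, ∠I = 88.7°.

I = 0.03603∠88.7° A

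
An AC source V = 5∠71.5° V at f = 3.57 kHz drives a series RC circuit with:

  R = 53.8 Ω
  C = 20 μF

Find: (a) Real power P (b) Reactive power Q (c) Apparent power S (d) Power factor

Step 1 — Angular frequency: ω = 2π·f = 2π·3570 = 2.243e+04 rad/s.
Step 2 — Component impedances:
  R: Z = R = 53.8 Ω
  C: Z = 1/(jωC) = -j/(ω·C) = 0 - j2.229 Ω
Step 3 — Series combination: Z_total = R + C = 53.8 - j2.229 Ω = 53.85∠-2.4° Ω.
Step 4 — Source phasor: V = 5∠71.5° V = 1.587 + j4.742 V.
Step 5 — Current: I = V / Z = 0.02579 + j0.0892 A = 0.09286∠73.9° A.
Step 6 — Complex power: S = V·I* = 0.4639 - j0.01922 VA.
Step 7 — Real power: P = Re(S) = 0.4639 W.
Step 8 — Reactive power: Q = Im(S) = -0.01922 VAR.
Step 9 — Apparent power: |S| = 0.4643 VA.
Step 10 — Power factor: PF = P/|S| = 0.9991 (leading).

(a) P = 0.4639 W  (b) Q = -0.01922 VAR  (c) S = 0.4643 VA  (d) PF = 0.9991 (leading)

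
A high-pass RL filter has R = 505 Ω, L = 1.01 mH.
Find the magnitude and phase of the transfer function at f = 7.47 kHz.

Step 1 — Angular frequency: ω = 2π·7470 = 4.694e+04 rad/s.
Step 2 — Transfer function: H(jω) = jωL/(R + jωL).
Step 3 — Numerator jωL = j·47.4; denominator R + jωL = 505 + j47.4.
Step 4 — H = 0.008735 + j0.09305.
Step 5 — Magnitude: |H| = 0.09346 (-20.6 dB); phase: φ = 84.6°.

|H| = 0.09346 (-20.6 dB), φ = 84.6°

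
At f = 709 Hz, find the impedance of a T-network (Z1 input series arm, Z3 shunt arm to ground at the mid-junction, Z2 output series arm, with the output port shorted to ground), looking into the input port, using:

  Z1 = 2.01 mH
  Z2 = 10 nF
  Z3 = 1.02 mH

Step 1 — Angular frequency: ω = 2π·f = 2π·709 = 4455 rad/s.
Step 2 — Component impedances:
  Z1: Z = jωL = j·4455·0.00201 = 0 + j8.954 Ω
  Z2: Z = 1/(jωC) = -j/(ω·C) = 0 - j2.245e+04 Ω
  Z3: Z = jωL = j·4455·0.00102 = 0 + j4.544 Ω
Step 3 — With the output port shorted to ground, the output series arm Z2 runs from the junction to ground; the shunt arm Z3 also runs from the junction to ground. They appear in parallel: Z3 || Z2 = 0 + j4.545 Ω.
Step 4 — Series with input arm Z1: Z_in = Z1 + (Z3 || Z2) = 0 + j13.5 Ω = 13.5∠90.0° Ω.

Z = 0 + j13.5 Ω = 13.5∠90.0° Ω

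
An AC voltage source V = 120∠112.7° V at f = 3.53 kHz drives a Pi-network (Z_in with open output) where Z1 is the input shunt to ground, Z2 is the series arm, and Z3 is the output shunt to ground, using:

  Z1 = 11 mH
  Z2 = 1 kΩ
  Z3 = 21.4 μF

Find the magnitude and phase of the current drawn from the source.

Step 1 — Angular frequency: ω = 2π·f = 2π·3530 = 2.218e+04 rad/s.
Step 2 — Component impedances:
  Z1: Z = jωL = j·2.218e+04·0.011 = 0 + j244 Ω
  Z2: Z = R = 1000 Ω
  Z3: Z = 1/(jωC) = -j/(ω·C) = 0 - j2.107 Ω
Step 3 — With open output, the series arm Z2 and the output shunt Z3 appear in series to ground: Z2 + Z3 = 1000 - j2.107 Ω.
Step 4 — Parallel with input shunt Z1: Z_in = Z1 || (Z2 + Z3) = 56.23 + j230.4 Ω = 237.1∠76.3° Ω.
Step 5 — Source phasor: V = 120∠112.7° V = -46.31 + j110.7 V.
Step 6 — Ohm's law: I = V / Z_total = (-46.31 + j110.7) / (56.23 + j230.4) = 0.4072 + j0.3004 A.
Step 7 — Convert to polar: |I| = 0.506 A, ∠I = 36.4°.

I = 0.506∠36.4° A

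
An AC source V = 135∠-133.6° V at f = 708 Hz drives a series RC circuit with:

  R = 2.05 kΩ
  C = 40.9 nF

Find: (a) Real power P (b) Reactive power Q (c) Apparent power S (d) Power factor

Step 1 — Angular frequency: ω = 2π·f = 2π·708 = 4448 rad/s.
Step 2 — Component impedances:
  R: Z = R = 2050 Ω
  C: Z = 1/(jωC) = -j/(ω·C) = 0 - j5496 Ω
Step 3 — Series combination: Z_total = R + C = 2050 - j5496 Ω = 5866∠-69.5° Ω.
Step 4 — Source phasor: V = 135∠-133.6° V = -93.1 - j97.76 V.
Step 5 — Current: I = V / Z = 0.01007 - j0.02069 A = 0.02301∠-64.1° A.
Step 6 — Complex power: S = V·I* = 1.086 - j2.911 VA.
Step 7 — Real power: P = Re(S) = 1.086 W.
Step 8 — Reactive power: Q = Im(S) = -2.911 VAR.
Step 9 — Apparent power: |S| = 3.107 VA.
Step 10 — Power factor: PF = P/|S| = 0.3495 (leading).

(a) P = 1.086 W  (b) Q = -2.911 VAR  (c) S = 3.107 VA  (d) PF = 0.3495 (leading)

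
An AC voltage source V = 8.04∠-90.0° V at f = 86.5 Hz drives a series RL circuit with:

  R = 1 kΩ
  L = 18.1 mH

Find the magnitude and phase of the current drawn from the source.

Step 1 — Angular frequency: ω = 2π·f = 2π·86.5 = 543.5 rad/s.
Step 2 — Component impedances:
  R: Z = R = 1000 Ω
  L: Z = jωL = j·543.5·0.0181 = 0 + j9.837 Ω
Step 3 — Series combination: Z_total = R + L = 1000 + j9.837 Ω = 1000∠0.6° Ω.
Step 4 — Source phasor: V = 8.04∠-90.0° V = 0 - j8.04 V.
Step 5 — Ohm's law: I = V / Z_total = (0 - j8.04) / (1000 + j9.837) = -7.908e-05 - j0.008039 A.
Step 6 — Convert to polar: |I| = 0.00804 A, ∠I = -90.6°.

I = 0.00804∠-90.6° A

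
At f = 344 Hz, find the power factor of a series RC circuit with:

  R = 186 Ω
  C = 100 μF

Step 1 — Angular frequency: ω = 2π·f = 2π·344 = 2161 rad/s.
Step 2 — Component impedances:
  R: Z = R = 186 Ω
  C: Z = 1/(jωC) = -j/(ω·C) = 0 - j4.627 Ω
Step 3 — Series combination: Z_total = R + C = 186 - j4.627 Ω = 186.1∠-1.4° Ω.
Step 4 — Power factor: PF = cos(φ) = Re(Z)/|Z| = 186/186.06 = 0.9997.
Step 5 — Type: Im(Z) = -4.627 ⇒ leading (phase φ = -1.4°).

PF = 0.9997 (leading, φ = -1.4°)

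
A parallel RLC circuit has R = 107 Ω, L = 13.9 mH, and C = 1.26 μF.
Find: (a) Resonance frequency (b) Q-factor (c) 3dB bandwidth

Step 1 — Resonance: ω₀ = 1/√(LC) = 1/√(0.0139·1.26e-06) = 7556 rad/s.
Step 2 — f₀ = ω₀/(2π) = 1203 Hz.
Step 3 — Parallel Q: Q = R/(ω₀L) = 107/(7556·0.0139) = 1.019.
Step 4 — Bandwidth: Δω = ω₀/Q = 7417 rad/s; BW = Δω/(2π) = 1180 Hz.

(a) f₀ = 1203 Hz  (b) Q = 1.019  (c) BW = 1180 Hz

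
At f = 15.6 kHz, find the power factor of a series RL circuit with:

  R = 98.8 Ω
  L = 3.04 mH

Step 1 — Angular frequency: ω = 2π·f = 2π·1.56e+04 = 9.802e+04 rad/s.
Step 2 — Component impedances:
  R: Z = R = 98.8 Ω
  L: Z = jωL = j·9.802e+04·0.00304 = 0 + j298 Ω
Step 3 — Series combination: Z_total = R + L = 98.8 + j298 Ω = 313.9∠71.7° Ω.
Step 4 — Power factor: PF = cos(φ) = Re(Z)/|Z| = 98.8/313.9 = 0.3147.
Step 5 — Type: Im(Z) = 298 ⇒ lagging (phase φ = 71.7°).

PF = 0.3147 (lagging, φ = 71.7°)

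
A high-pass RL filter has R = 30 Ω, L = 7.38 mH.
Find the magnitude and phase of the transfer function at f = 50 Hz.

Step 1 — Angular frequency: ω = 2π·50 = 314.2 rad/s.
Step 2 — Transfer function: H(jω) = jωL/(R + jωL).
Step 3 — Numerator jωL = j·2.318; denominator R + jωL = 30 + j2.318.
Step 4 — H = 0.005937 + j0.07682.
Step 5 — Magnitude: |H| = 0.07705 (-22.3 dB); phase: φ = 85.6°.

|H| = 0.07705 (-22.3 dB), φ = 85.6°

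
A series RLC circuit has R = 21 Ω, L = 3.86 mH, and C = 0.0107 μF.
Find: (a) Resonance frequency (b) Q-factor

Step 1 — Resonance condition Im(Z)=0 gives ω₀ = 1/√(LC).
Step 2 — ω₀ = 1/√(0.00386·1.07e-08) = 1.556e+05 rad/s.
Step 3 — f₀ = ω₀/(2π) = 2.476e+04 Hz.
Step 4 — Series Q: Q = ω₀L/R = 1.556e+05·0.00386/21 = 28.6.

(a) f₀ = 2.476e+04 Hz  (b) Q = 28.6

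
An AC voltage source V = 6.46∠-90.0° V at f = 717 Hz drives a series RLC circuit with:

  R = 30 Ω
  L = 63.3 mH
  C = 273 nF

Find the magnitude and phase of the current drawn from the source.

Step 1 — Angular frequency: ω = 2π·f = 2π·717 = 4505 rad/s.
Step 2 — Component impedances:
  R: Z = R = 30 Ω
  L: Z = jωL = j·4505·0.0633 = 0 + j285.2 Ω
  C: Z = 1/(jωC) = -j/(ω·C) = 0 - j813.1 Ω
Step 3 — Series combination: Z_total = R + L + C = 30 - j527.9 Ω = 528.8∠-86.7° Ω.
Step 4 — Source phasor: V = 6.46∠-90.0° V = 0 - j6.46 V.
Step 5 — Ohm's law: I = V / Z_total = (0 - j6.46) / (30 - j527.9) = 0.0122 - j0.0006931 A.
Step 6 — Convert to polar: |I| = 0.01222 A, ∠I = -3.3°.

I = 0.01222∠-3.3° A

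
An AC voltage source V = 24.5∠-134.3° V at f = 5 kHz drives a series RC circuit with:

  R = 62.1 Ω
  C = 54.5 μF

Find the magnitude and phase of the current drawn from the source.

Step 1 — Angular frequency: ω = 2π·f = 2π·5000 = 3.142e+04 rad/s.
Step 2 — Component impedances:
  R: Z = R = 62.1 Ω
  C: Z = 1/(jωC) = -j/(ω·C) = 0 - j0.5841 Ω
Step 3 — Series combination: Z_total = R + C = 62.1 - j0.5841 Ω = 62.1∠-0.5° Ω.
Step 4 — Source phasor: V = 24.5∠-134.3° V = -17.11 - j17.53 V.
Step 5 — Ohm's law: I = V / Z_total = (-17.11 - j17.53) / (62.1 - j0.5841) = -0.2729 - j0.2849 A.
Step 6 — Convert to polar: |I| = 0.3945 A, ∠I = -133.8°.

I = 0.3945∠-133.8° A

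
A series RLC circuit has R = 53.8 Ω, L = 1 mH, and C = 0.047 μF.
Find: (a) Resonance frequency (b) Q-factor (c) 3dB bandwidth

Step 1 — Resonance condition Im(Z)=0 gives ω₀ = 1/√(LC).
Step 2 — ω₀ = 1/√(0.001·4.7e-08) = 1.459e+05 rad/s.
Step 3 — f₀ = ω₀/(2π) = 2.322e+04 Hz.
Step 4 — Series Q: Q = ω₀L/R = 1.459e+05·0.001/53.8 = 2.711.
Step 5 — 3dB bandwidth: Δω = ω₀/Q = 5.38e+04 rad/s; BW = Δω/(2π) = 8563 Hz.

(a) f₀ = 2.322e+04 Hz  (b) Q = 2.711  (c) BW = 8563 Hz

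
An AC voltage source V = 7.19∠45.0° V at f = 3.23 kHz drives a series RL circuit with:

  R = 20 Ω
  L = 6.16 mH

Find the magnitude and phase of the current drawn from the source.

Step 1 — Angular frequency: ω = 2π·f = 2π·3230 = 2.029e+04 rad/s.
Step 2 — Component impedances:
  R: Z = R = 20 Ω
  L: Z = jωL = j·2.029e+04·0.00616 = 0 + j125 Ω
Step 3 — Series combination: Z_total = R + L = 20 + j125 Ω = 126.6∠80.9° Ω.
Step 4 — Source phasor: V = 7.19∠45.0° V = 5.084 + j5.084 V.
Step 5 — Ohm's law: I = V / Z_total = (5.084 + j5.084) / (20 + j125) = 0.046 - j0.03331 A.
Step 6 — Convert to polar: |I| = 0.05679 A, ∠I = -35.9°.

I = 0.05679∠-35.9° A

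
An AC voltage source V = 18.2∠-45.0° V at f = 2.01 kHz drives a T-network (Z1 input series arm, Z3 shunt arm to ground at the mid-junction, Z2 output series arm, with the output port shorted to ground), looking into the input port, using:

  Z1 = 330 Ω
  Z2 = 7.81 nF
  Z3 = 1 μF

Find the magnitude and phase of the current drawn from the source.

Step 1 — Angular frequency: ω = 2π·f = 2π·2010 = 1.263e+04 rad/s.
Step 2 — Component impedances:
  Z1: Z = R = 330 Ω
  Z2: Z = 1/(jωC) = -j/(ω·C) = 0 - j1.014e+04 Ω
  Z3: Z = 1/(jωC) = -j/(ω·C) = 0 - j79.18 Ω
Step 3 — With the output port shorted to ground, the output series arm Z2 runs from the junction to ground; the shunt arm Z3 also runs from the junction to ground. They appear in parallel: Z3 || Z2 = 0 - j78.57 Ω.
Step 4 — Series with input arm Z1: Z_in = Z1 + (Z3 || Z2) = 330 - j78.57 Ω = 339.2∠-13.4° Ω.
Step 5 — Source phasor: V = 18.2∠-45.0° V = 12.87 - j12.87 V.
Step 6 — Ohm's law: I = V / Z_total = (12.87 - j12.87) / (330 - j78.57) = 0.04569 - j0.02812 A.
Step 7 — Convert to polar: |I| = 0.05365 A, ∠I = -31.6°.

I = 0.05365∠-31.6° A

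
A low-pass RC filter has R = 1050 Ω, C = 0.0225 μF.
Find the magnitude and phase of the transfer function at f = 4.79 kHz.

Step 1 — Angular frequency: ω = 2π·4790 = 3.01e+04 rad/s.
Step 2 — Transfer function: H(jω) = 1/(1 + jωRC).
Step 3 — Denominator: 1 + jωRC = 1 + j·3.01e+04·1050·2.25e-08 = 1 + j0.711.
Step 4 — H = 0.6642 - j0.4723.
Step 5 — Magnitude: |H| = 0.815 (-1.8 dB); phase: φ = -35.4°.

|H| = 0.815 (-1.8 dB), φ = -35.4°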